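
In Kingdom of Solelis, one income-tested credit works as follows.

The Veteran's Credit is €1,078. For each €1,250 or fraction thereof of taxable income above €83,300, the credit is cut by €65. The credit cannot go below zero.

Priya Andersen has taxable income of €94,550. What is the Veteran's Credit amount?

€493

Veteran's Credit: income exceeds €83,300 by €11,250, which is 9 full-or-partial €1,250 increments; reduction = 9 × €65 = €585, leaving €493.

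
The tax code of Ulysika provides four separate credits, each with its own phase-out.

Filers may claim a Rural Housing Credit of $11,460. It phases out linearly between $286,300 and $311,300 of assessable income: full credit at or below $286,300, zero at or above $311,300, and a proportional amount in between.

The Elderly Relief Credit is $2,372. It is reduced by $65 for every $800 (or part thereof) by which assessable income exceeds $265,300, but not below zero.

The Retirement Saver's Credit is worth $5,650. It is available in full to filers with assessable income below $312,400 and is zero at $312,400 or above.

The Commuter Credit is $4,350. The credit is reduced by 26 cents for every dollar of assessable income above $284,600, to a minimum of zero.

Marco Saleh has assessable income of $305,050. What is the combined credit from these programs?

$8,515

Rural Housing Credit: $305,050 is $18,750 into a $25,000 phase-out range, leaving 6,250/25,000 of the credit: $11,460 × 6,250/25,000 = $2,865.
Elderly Relief Credit: income exceeds $265,300 by $39,750 → 50 increments × $65 = $3,250 ≥ base, so the credit is $0.
Retirement Saver's Credit: $305,050 is below the $312,400 cutoff, so the full $5,650 applies.
Commuter Credit: 26% of the $20,450 excess over $284,600 is $5,317 ≥ base, so the credit is $0.
Total: $2,865 + $0 + $5,650 + $0 = $8,515.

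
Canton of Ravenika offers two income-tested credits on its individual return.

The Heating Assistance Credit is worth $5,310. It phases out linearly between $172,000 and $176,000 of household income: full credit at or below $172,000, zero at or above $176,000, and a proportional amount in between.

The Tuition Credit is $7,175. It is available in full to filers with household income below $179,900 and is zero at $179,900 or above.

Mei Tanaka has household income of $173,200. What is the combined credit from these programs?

$10,892

Heating Assistance Credit: $173,200 is $1,200 into a $4,000 phase-out range, leaving 2,800/4,000 of the credit: $5,310 × 2,800/4,000 = $3,717.
Tuition Credit: $173,200 is below the $179,900 cutoff, so the full $7,175 applies.
Total: $3,717 + $7,175 = $10,892.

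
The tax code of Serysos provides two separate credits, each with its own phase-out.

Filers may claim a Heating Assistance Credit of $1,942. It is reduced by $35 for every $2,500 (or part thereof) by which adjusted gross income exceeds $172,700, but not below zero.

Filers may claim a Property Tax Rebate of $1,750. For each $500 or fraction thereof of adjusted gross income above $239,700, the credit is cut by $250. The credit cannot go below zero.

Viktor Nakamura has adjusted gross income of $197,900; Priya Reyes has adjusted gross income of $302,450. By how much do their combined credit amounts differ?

$3,185

Viktor ($197,900): Heating Assistance Credit: income exceeds $172,700 by $25,200, which is 11 full-or-partial $2,500 increments; reduction = 11 × $35 = $385, leaving $1,557. Property Tax Rebate: $197,900 is at or below the $239,700 threshold, so the full $1,750 applies. total $1,557 + $1,750 = $3,307
Priya ($302,450): Heating Assistance Credit: income exceeds $172,700 by $129,750, which is 52 full-or-partial $2,500 increments; reduction = 52 × $35 = $1,820, leaving $122. Property Tax Rebate: income exceeds $239,700 by $62,750 → 126 increments × $250 = $31,500 ≥ base, so the credit is $0. total $122 + $0 = $122
Difference: |$3,307 − $122| = $3,185.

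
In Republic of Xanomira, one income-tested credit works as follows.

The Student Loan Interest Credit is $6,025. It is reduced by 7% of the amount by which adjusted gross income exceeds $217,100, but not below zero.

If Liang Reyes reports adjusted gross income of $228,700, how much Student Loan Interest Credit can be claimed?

Student Loan Interest Credit: 7% of the $11,600 excess over $217,100 is $812; credit = $6,025 − $812 = $5,213.

$5,213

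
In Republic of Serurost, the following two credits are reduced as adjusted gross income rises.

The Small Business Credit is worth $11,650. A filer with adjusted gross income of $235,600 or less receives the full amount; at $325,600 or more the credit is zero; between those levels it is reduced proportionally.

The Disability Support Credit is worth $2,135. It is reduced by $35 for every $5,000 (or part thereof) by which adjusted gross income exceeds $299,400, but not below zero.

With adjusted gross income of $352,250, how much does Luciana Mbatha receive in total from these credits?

Small Business Credit: $352,250 is at or above $325,600, so the credit is $0.
Disability Support Credit: income exceeds $299,400 by $52,850, which is 11 full-or-partial $5,000 increments; reduction = 11 × $35 = $385, leaving $1,750.
Total: $0 + $1,750 = $1,750.

$1,750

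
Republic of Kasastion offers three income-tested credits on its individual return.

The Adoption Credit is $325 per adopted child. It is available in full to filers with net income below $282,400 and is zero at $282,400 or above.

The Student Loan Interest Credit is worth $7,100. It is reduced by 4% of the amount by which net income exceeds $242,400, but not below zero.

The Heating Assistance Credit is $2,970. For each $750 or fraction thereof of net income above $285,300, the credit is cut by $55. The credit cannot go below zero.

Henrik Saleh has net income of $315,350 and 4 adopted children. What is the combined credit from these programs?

$4,897

Adoption Credit: base = 4 × $325 = $1,300. $315,350 meets or exceeds the $282,400 cutoff, so the credit is $0.
Student Loan Interest Credit: 4% of the $72,950 excess over $242,400 is $2,918; credit = $7,100 − $2,918 = $4,182.
Heating Assistance Credit: income exceeds $285,300 by $30,050, which is 41 full-or-partial $750 increments; reduction = 41 × $55 = $2,255, leaving $715.
Total: $0 + $4,182 + $715 = $4,897.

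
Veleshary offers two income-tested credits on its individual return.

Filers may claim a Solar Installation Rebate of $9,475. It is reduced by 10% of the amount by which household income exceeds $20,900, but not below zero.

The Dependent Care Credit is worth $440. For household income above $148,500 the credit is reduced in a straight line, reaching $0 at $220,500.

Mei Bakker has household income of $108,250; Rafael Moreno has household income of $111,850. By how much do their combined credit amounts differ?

$360

Mei ($108,250): Solar Installation Rebate: 10% of the $87,350 excess over $20,900 is $8,735; credit = $9,475 − $8,735 = $740. Dependent Care Credit: $108,250 is at or below the $148,500 threshold, so the full $440 applies. total $740 + $440 = $1,180
Rafael ($111,850): Solar Installation Rebate: 10% of the $90,950 excess over $20,900 is $9,095; credit = $9,475 − $9,095 = $380. Dependent Care Credit: $111,850 is at or below the $148,500 threshold, so the full $440 applies. total $380 + $440 = $820
Difference: |$1,180 − $820| = $360.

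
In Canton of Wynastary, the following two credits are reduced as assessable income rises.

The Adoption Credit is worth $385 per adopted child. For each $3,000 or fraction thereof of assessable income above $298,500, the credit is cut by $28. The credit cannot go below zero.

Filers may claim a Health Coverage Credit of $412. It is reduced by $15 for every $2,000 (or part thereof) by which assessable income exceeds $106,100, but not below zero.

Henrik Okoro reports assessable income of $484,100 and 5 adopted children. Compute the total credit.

Adoption Credit: base = 5 × $385 = $1,925. income exceeds $298,500 by $185,600, which is 62 full-or-partial $3,000 increments; reduction = 62 × $28 = $1,736, leaving $189.
Health Coverage Credit: income exceeds $106,100 by $378,000 → 189 increments × $15 = $2,835 ≥ base, so the credit is $0.
Total: $189 + $0 = $189.

$189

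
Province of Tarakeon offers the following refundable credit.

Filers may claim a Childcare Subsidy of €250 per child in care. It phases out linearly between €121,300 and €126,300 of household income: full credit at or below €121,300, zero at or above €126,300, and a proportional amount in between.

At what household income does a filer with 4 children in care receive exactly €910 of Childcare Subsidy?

Full credit = 4 × €250 = €1,000.
€910 is 910/1,000 of the full €1,000, so 90/1,000 of the €5,000 range has been used: income = €121,300 + €5,000 × 90/1,000 = €121,750.

€121,750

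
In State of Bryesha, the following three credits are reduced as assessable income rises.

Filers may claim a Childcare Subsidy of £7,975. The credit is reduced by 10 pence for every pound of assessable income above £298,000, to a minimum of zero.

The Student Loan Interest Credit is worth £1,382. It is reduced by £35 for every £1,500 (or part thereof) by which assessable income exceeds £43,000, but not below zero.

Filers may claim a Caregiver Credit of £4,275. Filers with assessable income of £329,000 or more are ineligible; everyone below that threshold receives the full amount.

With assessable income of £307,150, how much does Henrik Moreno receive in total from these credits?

£11,335

Childcare Subsidy: 10% of the £9,150 excess over £298,000 is £915; credit = £7,975 − £915 = £7,060.
Student Loan Interest Credit: income exceeds £43,000 by £264,150 → 177 increments × £35 = £6,195 ≥ base, so the credit is £0.
Caregiver Credit: £307,150 is below the £329,000 cutoff, so the full £4,275 applies.
Total: £7,060 + £0 + £4,275 = £11,335.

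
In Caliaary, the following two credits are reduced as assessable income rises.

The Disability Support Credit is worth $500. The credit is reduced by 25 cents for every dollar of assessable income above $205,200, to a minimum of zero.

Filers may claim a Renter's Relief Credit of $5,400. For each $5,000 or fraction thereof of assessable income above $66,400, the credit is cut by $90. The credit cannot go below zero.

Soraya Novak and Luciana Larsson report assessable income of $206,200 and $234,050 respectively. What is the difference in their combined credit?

$790

Soraya ($206,200): Disability Support Credit: 25% of the $1,000 excess over $205,200 is $250; credit = $500 − $250 = $250. Renter's Relief Credit: income exceeds $66,400 by $139,800, which is 28 full-or-partial $5,000 increments; reduction = 28 × $90 = $2,520, leaving $2,880. total $250 + $2,880 = $3,130
Luciana ($234,050): Disability Support Credit: 25% of the $28,850 excess over $205,200 is $7,212.50 ≥ base, so the credit is $0. Renter's Relief Credit: income exceeds $66,400 by $167,650, which is 34 full-or-partial $5,000 increments; reduction = 34 × $90 = $3,060, leaving $2,340. total $0 + $2,340 = $2,340
Difference: |$3,130 − $2,340| = $790.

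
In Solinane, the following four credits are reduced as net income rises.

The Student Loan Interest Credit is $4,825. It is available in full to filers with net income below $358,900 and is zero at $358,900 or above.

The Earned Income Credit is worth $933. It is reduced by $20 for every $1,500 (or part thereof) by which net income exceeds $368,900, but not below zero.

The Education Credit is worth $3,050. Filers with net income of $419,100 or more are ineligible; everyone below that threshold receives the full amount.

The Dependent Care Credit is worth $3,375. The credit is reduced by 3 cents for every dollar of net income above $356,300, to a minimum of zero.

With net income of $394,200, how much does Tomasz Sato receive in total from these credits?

$5,881

Student Loan Interest Credit: $394,200 meets or exceeds the $358,900 cutoff, so the credit is $0.
Earned Income Credit: income exceeds $368,900 by $25,300, which is 17 full-or-partial $1,500 increments; reduction = 17 × $20 = $340, leaving $593.
Education Credit: $394,200 is below the $419,100 cutoff, so the full $3,050 applies.
Dependent Care Credit: 3% of the $37,900 excess over $356,300 is $1,137; credit = $3,375 − $1,137 = $2,238.
Total: $0 + $593 + $3,050 + $2,238 = $5,881.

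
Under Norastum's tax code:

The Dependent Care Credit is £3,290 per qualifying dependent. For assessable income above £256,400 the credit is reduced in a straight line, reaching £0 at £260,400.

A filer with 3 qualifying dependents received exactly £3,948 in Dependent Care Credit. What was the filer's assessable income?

Full credit = 3 × £3,290 = £9,870.
£3,948 is 3,948/9,870 of the full £9,870, so 5,922/9,870 of the £4,000 range has been used: income = £256,400 + £4,000 × 5,922/9,870 = £258,800.

£258,800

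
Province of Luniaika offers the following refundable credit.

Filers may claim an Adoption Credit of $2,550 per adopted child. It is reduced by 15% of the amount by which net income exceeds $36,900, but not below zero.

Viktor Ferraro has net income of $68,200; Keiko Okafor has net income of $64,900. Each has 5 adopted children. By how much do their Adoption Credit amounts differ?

Viktor ($68,200): Adoption Credit: base = 5 × $2,550 = $12,750. 15% of the $31,300 excess over $36,900 is $4,695; credit = $12,750 − $4,695 = $8,055.
Keiko ($64,900): Adoption Credit: base = 5 × $2,550 = $12,750. 15% of the $28,000 excess over $36,900 is $4,200; credit = $12,750 − $4,200 = $8,550.
Difference: |$8,055 − $8,550| = $495.

$495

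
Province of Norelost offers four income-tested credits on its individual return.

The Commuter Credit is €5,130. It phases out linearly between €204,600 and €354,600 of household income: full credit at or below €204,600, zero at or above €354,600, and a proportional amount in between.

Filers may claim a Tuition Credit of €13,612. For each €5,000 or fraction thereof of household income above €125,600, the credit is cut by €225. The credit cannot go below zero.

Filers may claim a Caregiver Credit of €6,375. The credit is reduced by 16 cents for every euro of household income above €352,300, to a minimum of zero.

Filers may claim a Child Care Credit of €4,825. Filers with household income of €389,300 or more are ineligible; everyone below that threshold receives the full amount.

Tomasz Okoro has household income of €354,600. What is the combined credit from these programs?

Commuter Credit: €354,600 is at or above €354,600, so the credit is €0.
Tuition Credit: income exceeds €125,600 by €229,000, which is 46 full-or-partial €5,000 increments; reduction = 46 × €225 = €10,350, leaving €3,262.
Caregiver Credit: 16% of the €2,300 excess over €352,300 is €368; credit = €6,375 − €368 = €6,007.
Child Care Credit: €354,600 is below the €389,300 cutoff, so the full €4,825 applies.
Total: €0 + €3,262 + €6,007 + €4,825 = €14,094.

€14,094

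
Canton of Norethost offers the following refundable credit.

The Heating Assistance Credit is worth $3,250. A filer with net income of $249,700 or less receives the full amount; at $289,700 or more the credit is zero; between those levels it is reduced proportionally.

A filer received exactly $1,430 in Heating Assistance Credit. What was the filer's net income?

$272,100

$1,430 is 1,430/3,250 of the full $3,250, so 1,820/3,250 of the $40,000 range has been used: income = $249,700 + $40,000 × 1,820/3,250 = $272,100.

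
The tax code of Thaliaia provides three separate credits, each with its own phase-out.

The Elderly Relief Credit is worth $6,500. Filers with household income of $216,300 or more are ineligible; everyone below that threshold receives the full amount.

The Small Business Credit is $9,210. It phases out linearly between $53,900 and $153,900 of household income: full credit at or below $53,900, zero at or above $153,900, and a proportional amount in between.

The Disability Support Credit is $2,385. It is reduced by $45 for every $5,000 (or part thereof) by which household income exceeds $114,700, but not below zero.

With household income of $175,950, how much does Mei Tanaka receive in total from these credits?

$8,300

Elderly Relief Credit: $175,950 is below the $216,300 cutoff, so the full $6,500 applies.
Small Business Credit: $175,950 is at or above $153,900, so the credit is $0.
Disability Support Credit: income exceeds $114,700 by $61,250, which is 13 full-or-partial $5,000 increments; reduction = 13 × $45 = $585, leaving $1,800.
Total: $6,500 + $0 + $1,800 = $8,300.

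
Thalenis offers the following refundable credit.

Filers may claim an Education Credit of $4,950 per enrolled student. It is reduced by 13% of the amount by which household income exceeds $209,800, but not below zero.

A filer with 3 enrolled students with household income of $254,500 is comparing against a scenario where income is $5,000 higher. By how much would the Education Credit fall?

$650

At $254,500 — base = 3 × $4,950 = $14,850. 13% of the $44,700 excess over $209,800 is $5,811; credit = $14,850 − $5,811 = $9,039.
At $259,500 — base = 3 × $4,950 = $14,850. 13% of the $49,700 excess over $209,800 is $6,461; credit = $14,850 − $6,461 = $8,389.
Lost: $9,039 − $8,389 = $650.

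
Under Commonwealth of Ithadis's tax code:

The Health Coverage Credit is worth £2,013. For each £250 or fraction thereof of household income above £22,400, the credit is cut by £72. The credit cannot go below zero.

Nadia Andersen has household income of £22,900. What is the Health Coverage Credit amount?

Health Coverage Credit: income exceeds £22,400 by £500, which is 2 full-or-partial £250 increments; reduction = 2 × £72 = £144, leaving £1,869.

£1,869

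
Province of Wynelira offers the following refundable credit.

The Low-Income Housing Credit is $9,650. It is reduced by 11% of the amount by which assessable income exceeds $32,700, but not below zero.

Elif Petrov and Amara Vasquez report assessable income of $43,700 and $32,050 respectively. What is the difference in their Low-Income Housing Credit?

$1,210

Elif ($43,700): Low-Income Housing Credit: 11% of the $11,000 excess over $32,700 is $1,210; credit = $9,650 − $1,210 = $8,440.
Amara ($32,050): Low-Income Housing Credit: $32,050 is at or below the $32,700 threshold, so the full $9,650 applies.
Difference: |$8,440 − $9,650| = $1,210.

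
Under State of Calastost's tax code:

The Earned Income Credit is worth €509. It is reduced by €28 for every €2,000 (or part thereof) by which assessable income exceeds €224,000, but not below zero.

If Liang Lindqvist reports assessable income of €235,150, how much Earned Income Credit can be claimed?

Earned Income Credit: income exceeds €224,000 by €11,150, which is 6 full-or-partial €2,000 increments; reduction = 6 × €28 = €168, leaving €341.

€341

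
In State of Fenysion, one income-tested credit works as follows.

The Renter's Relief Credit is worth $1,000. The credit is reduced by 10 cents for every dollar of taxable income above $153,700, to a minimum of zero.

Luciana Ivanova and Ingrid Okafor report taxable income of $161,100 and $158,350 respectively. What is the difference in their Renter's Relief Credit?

Luciana ($161,100): Renter's Relief Credit: 10% of the $7,400 excess over $153,700 is $740; credit = $1,000 − $740 = $260.
Ingrid ($158,350): Renter's Relief Credit: 10% of the $4,650 excess over $153,700 is $465; credit = $1,000 − $465 = $535.
Difference: |$260 − $535| = $275.

$275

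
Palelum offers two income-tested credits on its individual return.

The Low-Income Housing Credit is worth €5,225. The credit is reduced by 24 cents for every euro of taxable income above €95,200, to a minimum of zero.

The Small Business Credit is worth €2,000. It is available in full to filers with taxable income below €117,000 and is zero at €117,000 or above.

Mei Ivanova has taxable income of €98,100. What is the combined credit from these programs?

Low-Income Housing Credit: 24% of the €2,900 excess over €95,200 is €696; credit = €5,225 − €696 = €4,529.
Small Business Credit: €98,100 is below the €117,000 cutoff, so the full €2,000 applies.
Total: €4,529 + €2,000 = €6,529.

€6,529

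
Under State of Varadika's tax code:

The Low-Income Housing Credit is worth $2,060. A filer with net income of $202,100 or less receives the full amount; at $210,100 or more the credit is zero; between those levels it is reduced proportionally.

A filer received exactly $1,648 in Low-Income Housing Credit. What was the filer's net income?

$203,700

$1,648 is 1,648/2,060 of the full $2,060, so 412/2,060 of the $8,000 range has been used: income = $202,100 + $8,000 × 412/2,060 = $203,700.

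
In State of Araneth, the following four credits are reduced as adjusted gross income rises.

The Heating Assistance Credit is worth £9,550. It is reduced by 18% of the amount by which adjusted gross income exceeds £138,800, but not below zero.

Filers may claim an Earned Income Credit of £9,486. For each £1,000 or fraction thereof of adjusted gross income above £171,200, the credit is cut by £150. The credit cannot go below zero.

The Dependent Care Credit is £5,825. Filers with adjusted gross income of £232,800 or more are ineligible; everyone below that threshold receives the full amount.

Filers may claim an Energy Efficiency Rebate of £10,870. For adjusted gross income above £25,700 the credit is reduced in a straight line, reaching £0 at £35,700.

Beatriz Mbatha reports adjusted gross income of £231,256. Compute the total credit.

Heating Assistance Credit: 18% of the £92,456 excess over £138,800 is £16,642.08 ≥ base, so the credit is £0.
Earned Income Credit: income exceeds £171,200 by £60,056, which is 61 full-or-partial £1,000 increments; reduction = 61 × £150 = £9,150, leaving £336.
Dependent Care Credit: £231,256 is below the £232,800 cutoff, so the full £5,825 applies.
Energy Efficiency Rebate: £231,256 is at or above £35,700, so the credit is £0.
Total: £0 + £336 + £5,825 + £0 = £6,161.

£6,161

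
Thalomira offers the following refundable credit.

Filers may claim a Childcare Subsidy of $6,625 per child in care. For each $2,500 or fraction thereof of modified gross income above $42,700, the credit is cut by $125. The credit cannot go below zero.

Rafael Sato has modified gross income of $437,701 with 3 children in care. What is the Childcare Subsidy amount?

$0

Childcare Subsidy: base = 3 × $6,625 = $19,875. income exceeds $42,700 by $395,001 → 159 increments × $125 = $19,875 ≥ base, so the credit is $0.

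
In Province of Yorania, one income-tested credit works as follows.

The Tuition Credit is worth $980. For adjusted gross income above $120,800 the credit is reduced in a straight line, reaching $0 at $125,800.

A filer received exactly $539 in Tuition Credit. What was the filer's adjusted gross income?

$539 is 539/980 of the full $980, so 441/980 of the $5,000 range has been used: income = $120,800 + $5,000 × 441/980 = $123,050.

$123,050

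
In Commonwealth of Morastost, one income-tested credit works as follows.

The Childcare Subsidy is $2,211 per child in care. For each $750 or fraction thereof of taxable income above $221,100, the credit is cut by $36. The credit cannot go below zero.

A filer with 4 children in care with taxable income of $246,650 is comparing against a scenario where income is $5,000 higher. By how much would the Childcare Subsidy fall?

$216

At $246,650 — base = 4 × $2,211 = $8,844. income exceeds $221,100 by $25,550, which is 35 full-or-partial $750 increments; reduction = 35 × $36 = $1,260, leaving $7,584.
At $251,650 — base = 4 × $2,211 = $8,844. income exceeds $221,100 by $30,550, which is 41 full-or-partial $750 increments; reduction = 41 × $36 = $1,476, leaving $7,368.
Lost: $7,584 − $7,368 = $216.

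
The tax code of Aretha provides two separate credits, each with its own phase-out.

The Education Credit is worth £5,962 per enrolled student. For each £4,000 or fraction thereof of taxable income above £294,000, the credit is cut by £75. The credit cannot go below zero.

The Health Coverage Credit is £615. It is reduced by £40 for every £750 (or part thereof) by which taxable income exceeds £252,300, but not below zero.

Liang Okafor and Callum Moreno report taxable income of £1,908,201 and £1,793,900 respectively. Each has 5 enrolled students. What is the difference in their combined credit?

£1,685

Liang (£1,908,201): Education Credit: base = 5 × £5,962 = £29,810. income exceeds £294,000 by £1,614,201 → 404 increments × £75 = £30,300 ≥ base, so the credit is £0. Health Coverage Credit: income exceeds £252,300 by £1,655,901 → 2208 increments × £40 = £88,320 ≥ base, so the credit is £0. total £0 + £0 = £0
Callum (£1,793,900): Education Credit: base = 5 × £5,962 = £29,810. income exceeds £294,000 by £1,499,900, which is 375 full-or-partial £4,000 increments; reduction = 375 × £75 = £28,125, leaving £1,685. Health Coverage Credit: income exceeds £252,300 by £1,541,600 → 2056 increments × £40 = £82,240 ≥ base, so the credit is £0. total £1,685 + £0 = £1,685
Difference: |£0 − £1,685| = £1,685.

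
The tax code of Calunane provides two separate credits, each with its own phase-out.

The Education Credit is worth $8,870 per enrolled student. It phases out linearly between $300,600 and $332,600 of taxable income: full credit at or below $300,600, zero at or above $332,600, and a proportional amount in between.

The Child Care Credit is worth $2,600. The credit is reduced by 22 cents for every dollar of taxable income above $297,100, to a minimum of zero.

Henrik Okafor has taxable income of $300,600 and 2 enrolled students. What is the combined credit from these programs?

Education Credit: base = 2 × $8,870 = $17,740. $300,600 is at or below the $300,600 threshold, so the full $17,740 applies.
Child Care Credit: 22% of the $3,500 excess over $297,100 is $770; credit = $2,600 − $770 = $1,830.
Total: $17,740 + $1,830 = $19,570.

$19,570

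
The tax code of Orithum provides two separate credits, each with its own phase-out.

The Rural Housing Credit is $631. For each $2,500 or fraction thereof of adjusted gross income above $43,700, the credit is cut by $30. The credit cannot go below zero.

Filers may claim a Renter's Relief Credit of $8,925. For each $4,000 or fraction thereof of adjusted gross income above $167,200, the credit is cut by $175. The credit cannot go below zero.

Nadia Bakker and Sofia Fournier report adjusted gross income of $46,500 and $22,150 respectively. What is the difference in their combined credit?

Nadia ($46,500): Rural Housing Credit: income exceeds $43,700 by $2,800, which is 2 full-or-partial $2,500 increments; reduction = 2 × $30 = $60, leaving $571. Renter's Relief Credit: $46,500 is at or below the $167,200 threshold, so the full $8,925 applies. total $571 + $8,925 = $9,496
Sofia ($22,150): Rural Housing Credit: $22,150 is at or below the $43,700 threshold, so the full $631 applies. Renter's Relief Credit: $22,150 is at or below the $167,200 threshold, so the full $8,925 applies. total $631 + $8,925 = $9,556
Difference: |$9,496 − $9,556| = $60.

$60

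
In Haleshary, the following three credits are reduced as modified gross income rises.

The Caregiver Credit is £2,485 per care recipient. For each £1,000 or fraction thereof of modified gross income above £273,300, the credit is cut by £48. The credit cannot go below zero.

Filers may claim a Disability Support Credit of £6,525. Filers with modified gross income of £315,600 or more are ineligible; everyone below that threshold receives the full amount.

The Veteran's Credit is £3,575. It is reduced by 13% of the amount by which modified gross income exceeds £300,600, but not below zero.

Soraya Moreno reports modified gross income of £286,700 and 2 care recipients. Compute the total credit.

Caregiver Credit: base = 2 × £2,485 = £4,970. income exceeds £273,300 by £13,400, which is 14 full-or-partial £1,000 increments; reduction = 14 × £48 = £672, leaving £4,298.
Disability Support Credit: £286,700 is below the £315,600 cutoff, so the full £6,525 applies.
Veteran's Credit: £286,700 is at or below the £300,600 threshold, so the full £3,575 applies.
Total: £4,298 + £6,525 + £3,575 = £14,398.

£14,398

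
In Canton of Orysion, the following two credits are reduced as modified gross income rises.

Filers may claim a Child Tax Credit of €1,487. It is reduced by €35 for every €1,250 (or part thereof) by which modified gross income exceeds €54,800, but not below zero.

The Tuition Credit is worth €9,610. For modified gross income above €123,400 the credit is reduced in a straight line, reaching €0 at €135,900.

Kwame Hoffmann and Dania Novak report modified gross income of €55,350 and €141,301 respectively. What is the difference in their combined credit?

€11,062

Kwame (€55,350): Child Tax Credit: income exceeds €54,800 by €550, which is 1 full-or-partial €1,250 increment; reduction = 1 × €35 = €35, leaving €1,452. Tuition Credit: €55,350 is at or below the €123,400 threshold, so the full €9,610 applies. total €1,452 + €9,610 = €11,062
Dania (€141,301): Child Tax Credit: income exceeds €54,800 by €86,501 → 70 increments × €35 = €2,450 ≥ base, so the credit is €0. Tuition Credit: €141,301 is at or above €135,900, so the credit is €0. total €0 + €0 = €0
Difference: |€11,062 − €0| = €11,062.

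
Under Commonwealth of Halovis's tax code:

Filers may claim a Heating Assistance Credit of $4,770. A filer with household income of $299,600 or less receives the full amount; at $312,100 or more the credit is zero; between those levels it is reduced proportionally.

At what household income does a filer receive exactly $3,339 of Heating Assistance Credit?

$303,350

$3,339 is 3,339/4,770 of the full $4,770, so 1,431/4,770 of the $12,500 range has been used: income = $299,600 + $12,500 × 1,431/4,770 = $303,350.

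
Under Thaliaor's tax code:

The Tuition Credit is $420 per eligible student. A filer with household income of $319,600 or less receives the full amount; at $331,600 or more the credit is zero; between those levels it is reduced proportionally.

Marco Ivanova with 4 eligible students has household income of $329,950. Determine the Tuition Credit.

$231

Tuition Credit: base = 4 × $420 = $1,680. $329,950 is $10,350 into a $12,000 phase-out range, leaving 1,650/12,000 of the credit: $1,680 × 1,650/12,000 = $231.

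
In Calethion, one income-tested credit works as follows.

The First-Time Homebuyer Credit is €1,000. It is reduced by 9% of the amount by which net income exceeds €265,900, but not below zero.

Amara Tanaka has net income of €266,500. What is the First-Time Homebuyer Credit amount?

€946

First-Time Homebuyer Credit: 9% of the €600 excess over €265,900 is €54; credit = €1,000 − €54 = €946.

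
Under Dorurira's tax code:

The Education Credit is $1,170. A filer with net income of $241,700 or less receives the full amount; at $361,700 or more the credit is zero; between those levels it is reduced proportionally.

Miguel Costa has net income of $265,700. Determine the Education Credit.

$936

Education Credit: $265,700 is $24,000 into a $120,000 phase-out range, leaving 96,000/120,000 of the credit: $1,170 × 96,000/120,000 = $936.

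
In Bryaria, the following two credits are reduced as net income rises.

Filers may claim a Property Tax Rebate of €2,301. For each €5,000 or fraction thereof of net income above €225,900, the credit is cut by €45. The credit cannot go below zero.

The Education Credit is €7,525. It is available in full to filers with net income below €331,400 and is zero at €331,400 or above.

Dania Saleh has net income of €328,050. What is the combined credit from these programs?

Property Tax Rebate: income exceeds €225,900 by €102,150, which is 21 full-or-partial €5,000 increments; reduction = 21 × €45 = €945, leaving €1,356.
Education Credit: €328,050 is below the €331,400 cutoff, so the full €7,525 applies.
Total: €1,356 + €7,525 = €8,881.

€8,881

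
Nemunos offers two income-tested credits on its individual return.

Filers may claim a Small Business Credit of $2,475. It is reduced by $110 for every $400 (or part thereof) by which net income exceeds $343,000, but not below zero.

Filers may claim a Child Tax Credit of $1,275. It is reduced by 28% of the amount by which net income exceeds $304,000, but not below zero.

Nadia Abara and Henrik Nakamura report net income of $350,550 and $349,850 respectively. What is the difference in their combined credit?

Nadia ($350,550): Small Business Credit: income exceeds $343,000 by $7,550, which is 19 full-or-partial $400 increments; reduction = 19 × $110 = $2,090, leaving $385. Child Tax Credit: 28% of the $46,550 excess over $304,000 is $13,034 ≥ base, so the credit is $0. total $385 + $0 = $385
Henrik ($349,850): Small Business Credit: income exceeds $343,000 by $6,850, which is 18 full-or-partial $400 increments; reduction = 18 × $110 = $1,980, leaving $495. Child Tax Credit: 28% of the $45,850 excess over $304,000 is $12,838 ≥ base, so the credit is $0. total $495 + $0 = $495
Difference: |$385 − $495| = $110.

$110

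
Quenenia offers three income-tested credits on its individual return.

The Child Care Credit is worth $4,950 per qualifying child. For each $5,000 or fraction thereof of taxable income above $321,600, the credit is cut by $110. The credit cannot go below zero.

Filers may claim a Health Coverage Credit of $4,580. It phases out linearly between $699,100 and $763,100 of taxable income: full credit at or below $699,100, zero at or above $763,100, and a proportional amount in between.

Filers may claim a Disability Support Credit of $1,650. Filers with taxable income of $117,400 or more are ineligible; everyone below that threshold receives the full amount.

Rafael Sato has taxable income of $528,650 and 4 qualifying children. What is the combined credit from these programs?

$19,760

Child Care Credit: base = 4 × $4,950 = $19,800. income exceeds $321,600 by $207,050, which is 42 full-or-partial $5,000 increments; reduction = 42 × $110 = $4,620, leaving $15,180.
Health Coverage Credit: $528,650 is at or below the $699,100 threshold, so the full $4,580 applies.
Disability Support Credit: $528,650 meets or exceeds the $117,400 cutoff, so the credit is $0.
Total: $15,180 + $4,580 + $0 = $19,760.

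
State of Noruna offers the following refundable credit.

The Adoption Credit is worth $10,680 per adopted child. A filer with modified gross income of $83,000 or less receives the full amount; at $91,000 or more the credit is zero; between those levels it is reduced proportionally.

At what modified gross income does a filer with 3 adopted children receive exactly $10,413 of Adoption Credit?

$88,400

Full credit = 3 × $10,680 = $32,040.
$10,413 is 10,413/32,040 of the full $32,040, so 21,627/32,040 of the $8,000 range has been used: income = $83,000 + $8,000 × 21,627/32,040 = $88,400.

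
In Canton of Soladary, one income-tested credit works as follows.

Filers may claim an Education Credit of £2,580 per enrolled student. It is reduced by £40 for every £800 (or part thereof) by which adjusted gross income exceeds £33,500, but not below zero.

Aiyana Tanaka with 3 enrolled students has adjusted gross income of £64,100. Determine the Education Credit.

£6,180

Education Credit: base = 3 × £2,580 = £7,740. income exceeds £33,500 by £30,600, which is 39 full-or-partial £800 increments; reduction = 39 × £40 = £1,560, leaving £6,180.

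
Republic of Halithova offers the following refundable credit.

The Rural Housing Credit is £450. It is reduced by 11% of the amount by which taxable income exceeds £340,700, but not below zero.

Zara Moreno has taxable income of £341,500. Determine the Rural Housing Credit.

£362

Rural Housing Credit: 11% of the £800 excess over £340,700 is £88; credit = £450 − £88 = £362.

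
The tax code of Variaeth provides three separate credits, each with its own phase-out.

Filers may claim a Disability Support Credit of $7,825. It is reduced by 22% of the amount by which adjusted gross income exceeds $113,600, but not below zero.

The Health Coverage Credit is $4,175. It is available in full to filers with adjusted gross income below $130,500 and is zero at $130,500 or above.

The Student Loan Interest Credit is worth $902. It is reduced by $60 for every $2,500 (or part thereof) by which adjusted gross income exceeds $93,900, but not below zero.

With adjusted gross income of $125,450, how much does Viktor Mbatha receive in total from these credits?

Disability Support Credit: 22% of the $11,850 excess over $113,600 is $2,607; credit = $7,825 − $2,607 = $5,218.
Health Coverage Credit: $125,450 is below the $130,500 cutoff, so the full $4,175 applies.
Student Loan Interest Credit: income exceeds $93,900 by $31,550, which is 13 full-or-partial $2,500 increments; reduction = 13 × $60 = $780, leaving $122.
Total: $5,218 + $4,175 + $122 = $9,515.

$9,515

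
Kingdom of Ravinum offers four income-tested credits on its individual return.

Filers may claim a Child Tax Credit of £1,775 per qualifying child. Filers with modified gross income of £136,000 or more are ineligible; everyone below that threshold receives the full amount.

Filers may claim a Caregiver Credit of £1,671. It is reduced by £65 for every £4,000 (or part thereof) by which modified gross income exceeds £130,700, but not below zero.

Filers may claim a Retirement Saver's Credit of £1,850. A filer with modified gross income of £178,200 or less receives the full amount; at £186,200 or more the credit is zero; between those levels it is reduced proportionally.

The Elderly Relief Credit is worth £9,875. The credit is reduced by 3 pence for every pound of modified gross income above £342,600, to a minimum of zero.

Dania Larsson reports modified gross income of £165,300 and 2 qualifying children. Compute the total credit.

£12,811

Child Tax Credit: base = 2 × £1,775 = £3,550. £165,300 meets or exceeds the £136,000 cutoff, so the credit is £0.
Caregiver Credit: income exceeds £130,700 by £34,600, which is 9 full-or-partial £4,000 increments; reduction = 9 × £65 = £585, leaving £1,086.
Retirement Saver's Credit: £165,300 is at or below the £178,200 threshold, so the full £1,850 applies.
Elderly Relief Credit: £165,300 is at or below the £342,600 threshold, so the full £9,875 applies.
Total: £0 + £1,086 + £1,850 + £9,875 = £12,811.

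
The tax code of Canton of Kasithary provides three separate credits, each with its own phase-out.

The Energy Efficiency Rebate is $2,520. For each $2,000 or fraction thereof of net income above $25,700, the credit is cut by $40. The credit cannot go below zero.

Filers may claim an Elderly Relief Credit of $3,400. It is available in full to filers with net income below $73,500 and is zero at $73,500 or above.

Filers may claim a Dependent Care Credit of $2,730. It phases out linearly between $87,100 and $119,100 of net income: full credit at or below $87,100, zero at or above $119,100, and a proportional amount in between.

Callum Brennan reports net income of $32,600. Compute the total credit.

$8,490

Energy Efficiency Rebate: income exceeds $25,700 by $6,900, which is 4 full-or-partial $2,000 increments; reduction = 4 × $40 = $160, leaving $2,360.
Elderly Relief Credit: $32,600 is below the $73,500 cutoff, so the full $3,400 applies.
Dependent Care Credit: $32,600 is at or below the $87,100 threshold, so the full $2,730 applies.
Total: $2,360 + $3,400 + $2,730 = $8,490.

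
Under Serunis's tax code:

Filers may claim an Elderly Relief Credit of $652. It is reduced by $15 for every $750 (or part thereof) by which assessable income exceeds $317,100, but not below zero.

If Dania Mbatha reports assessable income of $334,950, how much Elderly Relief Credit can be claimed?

$292

Elderly Relief Credit: income exceeds $317,100 by $17,850, which is 24 full-or-partial $750 increments; reduction = 24 × $15 = $360, leaving $292.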